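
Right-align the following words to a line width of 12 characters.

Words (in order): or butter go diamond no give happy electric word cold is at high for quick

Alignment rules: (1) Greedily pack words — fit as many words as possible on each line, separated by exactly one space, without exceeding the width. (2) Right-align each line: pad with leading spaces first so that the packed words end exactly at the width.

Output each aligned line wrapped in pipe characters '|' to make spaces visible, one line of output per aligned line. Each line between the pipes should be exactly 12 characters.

Line 1: ['or', 'butter', 'go'] (min_width=12, slack=0)
Line 2: ['diamond', 'no'] (min_width=10, slack=2)
Line 3: ['give', 'happy'] (min_width=10, slack=2)
Line 4: ['electric'] (min_width=8, slack=4)
Line 5: ['word', 'cold', 'is'] (min_width=12, slack=0)
Line 6: ['at', 'high', 'for'] (min_width=11, slack=1)
Line 7: ['quick'] (min_width=5, slack=7)

Answer: |or butter go|
|  diamond no|
|  give happy|
|    electric|
|word cold is|
| at high for|
|       quick|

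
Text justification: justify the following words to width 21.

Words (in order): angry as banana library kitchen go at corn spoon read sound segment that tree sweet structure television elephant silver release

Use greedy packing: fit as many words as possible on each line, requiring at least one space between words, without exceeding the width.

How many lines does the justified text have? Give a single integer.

Answer: 7

Derivation:
Line 1: ['angry', 'as', 'banana'] (min_width=15, slack=6)
Line 2: ['library', 'kitchen', 'go', 'at'] (min_width=21, slack=0)
Line 3: ['corn', 'spoon', 'read', 'sound'] (min_width=21, slack=0)
Line 4: ['segment', 'that', 'tree'] (min_width=17, slack=4)
Line 5: ['sweet', 'structure'] (min_width=15, slack=6)
Line 6: ['television', 'elephant'] (min_width=19, slack=2)
Line 7: ['silver', 'release'] (min_width=14, slack=7)
Total lines: 7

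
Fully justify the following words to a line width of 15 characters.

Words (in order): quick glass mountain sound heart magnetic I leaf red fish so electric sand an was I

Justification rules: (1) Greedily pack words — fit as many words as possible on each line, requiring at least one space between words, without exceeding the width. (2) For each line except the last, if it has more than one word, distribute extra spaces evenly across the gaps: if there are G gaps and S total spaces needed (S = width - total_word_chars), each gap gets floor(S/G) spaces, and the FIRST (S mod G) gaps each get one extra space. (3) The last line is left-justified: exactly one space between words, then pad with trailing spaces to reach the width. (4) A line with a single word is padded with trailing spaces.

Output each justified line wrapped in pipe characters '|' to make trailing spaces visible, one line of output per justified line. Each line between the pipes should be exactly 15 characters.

Line 1: ['quick', 'glass'] (min_width=11, slack=4)
Line 2: ['mountain', 'sound'] (min_width=14, slack=1)
Line 3: ['heart', 'magnetic'] (min_width=14, slack=1)
Line 4: ['I', 'leaf', 'red', 'fish'] (min_width=15, slack=0)
Line 5: ['so', 'electric'] (min_width=11, slack=4)
Line 6: ['sand', 'an', 'was', 'I'] (min_width=13, slack=2)

Answer: |quick     glass|
|mountain  sound|
|heart  magnetic|
|I leaf red fish|
|so     electric|
|sand an was I  |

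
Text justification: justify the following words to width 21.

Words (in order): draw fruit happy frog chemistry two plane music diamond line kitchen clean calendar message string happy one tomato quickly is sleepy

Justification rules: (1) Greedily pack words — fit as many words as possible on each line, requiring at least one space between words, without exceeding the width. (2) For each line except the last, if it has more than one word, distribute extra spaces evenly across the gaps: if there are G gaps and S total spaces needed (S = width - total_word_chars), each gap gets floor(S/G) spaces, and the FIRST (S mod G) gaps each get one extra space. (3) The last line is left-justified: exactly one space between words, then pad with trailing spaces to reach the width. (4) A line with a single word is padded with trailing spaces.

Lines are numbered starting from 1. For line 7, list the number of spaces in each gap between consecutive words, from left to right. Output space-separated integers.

Line 1: ['draw', 'fruit', 'happy', 'frog'] (min_width=21, slack=0)
Line 2: ['chemistry', 'two', 'plane'] (min_width=19, slack=2)
Line 3: ['music', 'diamond', 'line'] (min_width=18, slack=3)
Line 4: ['kitchen', 'clean'] (min_width=13, slack=8)
Line 5: ['calendar', 'message'] (min_width=16, slack=5)
Line 6: ['string', 'happy', 'one'] (min_width=16, slack=5)
Line 7: ['tomato', 'quickly', 'is'] (min_width=17, slack=4)
Line 8: ['sleepy'] (min_width=6, slack=15)

Answer: 3 3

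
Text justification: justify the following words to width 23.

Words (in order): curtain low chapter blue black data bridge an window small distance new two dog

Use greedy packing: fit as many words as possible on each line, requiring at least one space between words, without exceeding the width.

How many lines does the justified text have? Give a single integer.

Line 1: ['curtain', 'low', 'chapter'] (min_width=19, slack=4)
Line 2: ['blue', 'black', 'data', 'bridge'] (min_width=22, slack=1)
Line 3: ['an', 'window', 'small'] (min_width=15, slack=8)
Line 4: ['distance', 'new', 'two', 'dog'] (min_width=20, slack=3)
Total lines: 4

Answer: 4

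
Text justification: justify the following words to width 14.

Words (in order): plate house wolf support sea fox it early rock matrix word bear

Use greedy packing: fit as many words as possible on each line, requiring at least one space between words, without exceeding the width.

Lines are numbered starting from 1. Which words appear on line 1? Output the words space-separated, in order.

Line 1: ['plate', 'house'] (min_width=11, slack=3)
Line 2: ['wolf', 'support'] (min_width=12, slack=2)
Line 3: ['sea', 'fox', 'it'] (min_width=10, slack=4)
Line 4: ['early', 'rock'] (min_width=10, slack=4)
Line 5: ['matrix', 'word'] (min_width=11, slack=3)
Line 6: ['bear'] (min_width=4, slack=10)

Answer: plate house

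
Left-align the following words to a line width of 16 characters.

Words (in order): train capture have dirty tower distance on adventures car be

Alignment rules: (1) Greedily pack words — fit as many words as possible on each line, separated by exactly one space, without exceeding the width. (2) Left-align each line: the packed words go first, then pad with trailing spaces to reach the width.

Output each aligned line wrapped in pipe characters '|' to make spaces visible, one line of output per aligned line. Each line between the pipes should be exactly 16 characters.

Line 1: ['train', 'capture'] (min_width=13, slack=3)
Line 2: ['have', 'dirty', 'tower'] (min_width=16, slack=0)
Line 3: ['distance', 'on'] (min_width=11, slack=5)
Line 4: ['adventures', 'car'] (min_width=14, slack=2)
Line 5: ['be'] (min_width=2, slack=14)

Answer: |train capture   |
|have dirty tower|
|distance on     |
|adventures car  |
|be              |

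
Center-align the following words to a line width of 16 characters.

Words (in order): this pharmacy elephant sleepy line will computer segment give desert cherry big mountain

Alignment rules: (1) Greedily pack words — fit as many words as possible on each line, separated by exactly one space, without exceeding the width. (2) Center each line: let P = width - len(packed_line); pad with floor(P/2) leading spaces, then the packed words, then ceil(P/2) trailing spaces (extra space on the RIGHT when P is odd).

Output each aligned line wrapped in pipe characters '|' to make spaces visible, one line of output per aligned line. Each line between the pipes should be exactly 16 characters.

Answer: | this pharmacy  |
|elephant sleepy |
|   line will    |
|computer segment|
|  give desert   |
|   cherry big   |
|    mountain    |

Derivation:
Line 1: ['this', 'pharmacy'] (min_width=13, slack=3)
Line 2: ['elephant', 'sleepy'] (min_width=15, slack=1)
Line 3: ['line', 'will'] (min_width=9, slack=7)
Line 4: ['computer', 'segment'] (min_width=16, slack=0)
Line 5: ['give', 'desert'] (min_width=11, slack=5)
Line 6: ['cherry', 'big'] (min_width=10, slack=6)
Line 7: ['mountain'] (min_width=8, slack=8)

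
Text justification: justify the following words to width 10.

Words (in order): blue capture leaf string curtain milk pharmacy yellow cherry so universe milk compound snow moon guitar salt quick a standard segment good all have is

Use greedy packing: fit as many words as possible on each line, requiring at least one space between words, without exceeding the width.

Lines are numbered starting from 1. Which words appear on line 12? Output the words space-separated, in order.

Line 1: ['blue'] (min_width=4, slack=6)
Line 2: ['capture'] (min_width=7, slack=3)
Line 3: ['leaf'] (min_width=4, slack=6)
Line 4: ['string'] (min_width=6, slack=4)
Line 5: ['curtain'] (min_width=7, slack=3)
Line 6: ['milk'] (min_width=4, slack=6)
Line 7: ['pharmacy'] (min_width=8, slack=2)
Line 8: ['yellow'] (min_width=6, slack=4)
Line 9: ['cherry', 'so'] (min_width=9, slack=1)
Line 10: ['universe'] (min_width=8, slack=2)
Line 11: ['milk'] (min_width=4, slack=6)
Line 12: ['compound'] (min_width=8, slack=2)
Line 13: ['snow', 'moon'] (min_width=9, slack=1)
Line 14: ['guitar'] (min_width=6, slack=4)
Line 15: ['salt', 'quick'] (min_width=10, slack=0)
Line 16: ['a', 'standard'] (min_width=10, slack=0)
Line 17: ['segment'] (min_width=7, slack=3)
Line 18: ['good', 'all'] (min_width=8, slack=2)
Line 19: ['have', 'is'] (min_width=7, slack=3)

Answer: compound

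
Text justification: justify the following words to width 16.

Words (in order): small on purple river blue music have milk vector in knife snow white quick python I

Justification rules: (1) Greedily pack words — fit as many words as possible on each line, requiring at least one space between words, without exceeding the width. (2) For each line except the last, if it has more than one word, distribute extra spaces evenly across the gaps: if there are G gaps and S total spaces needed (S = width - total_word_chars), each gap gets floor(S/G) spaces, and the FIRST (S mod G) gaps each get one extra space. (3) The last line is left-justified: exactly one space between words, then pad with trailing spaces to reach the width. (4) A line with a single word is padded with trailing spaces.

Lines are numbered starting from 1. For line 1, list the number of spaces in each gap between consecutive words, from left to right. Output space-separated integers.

Line 1: ['small', 'on', 'purple'] (min_width=15, slack=1)
Line 2: ['river', 'blue', 'music'] (min_width=16, slack=0)
Line 3: ['have', 'milk', 'vector'] (min_width=16, slack=0)
Line 4: ['in', 'knife', 'snow'] (min_width=13, slack=3)
Line 5: ['white', 'quick'] (min_width=11, slack=5)
Line 6: ['python', 'I'] (min_width=8, slack=8)

Answer: 2 1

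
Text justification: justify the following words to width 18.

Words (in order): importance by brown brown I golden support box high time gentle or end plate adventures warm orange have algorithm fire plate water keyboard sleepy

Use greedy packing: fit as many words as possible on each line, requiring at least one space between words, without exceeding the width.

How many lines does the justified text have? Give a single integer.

Line 1: ['importance', 'by'] (min_width=13, slack=5)
Line 2: ['brown', 'brown', 'I'] (min_width=13, slack=5)
Line 3: ['golden', 'support', 'box'] (min_width=18, slack=0)
Line 4: ['high', 'time', 'gentle'] (min_width=16, slack=2)
Line 5: ['or', 'end', 'plate'] (min_width=12, slack=6)
Line 6: ['adventures', 'warm'] (min_width=15, slack=3)
Line 7: ['orange', 'have'] (min_width=11, slack=7)
Line 8: ['algorithm', 'fire'] (min_width=14, slack=4)
Line 9: ['plate', 'water'] (min_width=11, slack=7)
Line 10: ['keyboard', 'sleepy'] (min_width=15, slack=3)
Total lines: 10

Answer: 10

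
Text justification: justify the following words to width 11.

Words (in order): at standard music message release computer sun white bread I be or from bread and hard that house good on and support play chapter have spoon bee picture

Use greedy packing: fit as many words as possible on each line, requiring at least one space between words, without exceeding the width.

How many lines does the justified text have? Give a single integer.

Line 1: ['at', 'standard'] (min_width=11, slack=0)
Line 2: ['music'] (min_width=5, slack=6)
Line 3: ['message'] (min_width=7, slack=4)
Line 4: ['release'] (min_width=7, slack=4)
Line 5: ['computer'] (min_width=8, slack=3)
Line 6: ['sun', 'white'] (min_width=9, slack=2)
Line 7: ['bread', 'I', 'be'] (min_width=10, slack=1)
Line 8: ['or', 'from'] (min_width=7, slack=4)
Line 9: ['bread', 'and'] (min_width=9, slack=2)
Line 10: ['hard', 'that'] (min_width=9, slack=2)
Line 11: ['house', 'good'] (min_width=10, slack=1)
Line 12: ['on', 'and'] (min_width=6, slack=5)
Line 13: ['support'] (min_width=7, slack=4)
Line 14: ['play'] (min_width=4, slack=7)
Line 15: ['chapter'] (min_width=7, slack=4)
Line 16: ['have', 'spoon'] (min_width=10, slack=1)
Line 17: ['bee', 'picture'] (min_width=11, slack=0)
Total lines: 17

Answer: 17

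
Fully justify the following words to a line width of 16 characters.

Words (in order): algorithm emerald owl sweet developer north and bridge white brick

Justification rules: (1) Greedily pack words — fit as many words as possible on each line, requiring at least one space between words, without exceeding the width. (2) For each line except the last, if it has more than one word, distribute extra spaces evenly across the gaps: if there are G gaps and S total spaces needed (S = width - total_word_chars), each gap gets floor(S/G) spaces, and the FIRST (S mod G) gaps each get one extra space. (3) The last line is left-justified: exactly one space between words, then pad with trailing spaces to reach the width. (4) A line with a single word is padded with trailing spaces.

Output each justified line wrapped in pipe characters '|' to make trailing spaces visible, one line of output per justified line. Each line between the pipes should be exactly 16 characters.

Line 1: ['algorithm'] (min_width=9, slack=7)
Line 2: ['emerald', 'owl'] (min_width=11, slack=5)
Line 3: ['sweet', 'developer'] (min_width=15, slack=1)
Line 4: ['north', 'and', 'bridge'] (min_width=16, slack=0)
Line 5: ['white', 'brick'] (min_width=11, slack=5)

Answer: |algorithm       |
|emerald      owl|
|sweet  developer|
|north and bridge|
|white brick     |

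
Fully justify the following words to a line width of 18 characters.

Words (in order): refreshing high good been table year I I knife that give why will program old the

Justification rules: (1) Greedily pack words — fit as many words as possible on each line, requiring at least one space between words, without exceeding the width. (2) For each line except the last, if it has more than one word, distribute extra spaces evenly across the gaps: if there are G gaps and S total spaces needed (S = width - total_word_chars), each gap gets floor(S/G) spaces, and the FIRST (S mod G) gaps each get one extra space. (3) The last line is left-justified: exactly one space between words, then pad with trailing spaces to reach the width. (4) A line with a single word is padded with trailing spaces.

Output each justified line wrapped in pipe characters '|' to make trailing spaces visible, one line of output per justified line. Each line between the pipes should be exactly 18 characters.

Line 1: ['refreshing', 'high'] (min_width=15, slack=3)
Line 2: ['good', 'been', 'table'] (min_width=15, slack=3)
Line 3: ['year', 'I', 'I', 'knife'] (min_width=14, slack=4)
Line 4: ['that', 'give', 'why', 'will'] (min_width=18, slack=0)
Line 5: ['program', 'old', 'the'] (min_width=15, slack=3)

Answer: |refreshing    high|
|good   been  table|
|year   I  I  knife|
|that give why will|
|program old the   |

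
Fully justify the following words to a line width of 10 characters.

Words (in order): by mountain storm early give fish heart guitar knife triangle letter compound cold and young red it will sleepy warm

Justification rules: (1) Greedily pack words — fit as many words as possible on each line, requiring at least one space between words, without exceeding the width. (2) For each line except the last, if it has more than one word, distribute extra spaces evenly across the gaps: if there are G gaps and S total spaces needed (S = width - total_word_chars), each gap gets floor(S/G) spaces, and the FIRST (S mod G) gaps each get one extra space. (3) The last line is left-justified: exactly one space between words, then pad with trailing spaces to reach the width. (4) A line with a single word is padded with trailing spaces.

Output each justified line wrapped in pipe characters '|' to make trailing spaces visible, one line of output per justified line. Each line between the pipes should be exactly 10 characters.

Line 1: ['by'] (min_width=2, slack=8)
Line 2: ['mountain'] (min_width=8, slack=2)
Line 3: ['storm'] (min_width=5, slack=5)
Line 4: ['early', 'give'] (min_width=10, slack=0)
Line 5: ['fish', 'heart'] (min_width=10, slack=0)
Line 6: ['guitar'] (min_width=6, slack=4)
Line 7: ['knife'] (min_width=5, slack=5)
Line 8: ['triangle'] (min_width=8, slack=2)
Line 9: ['letter'] (min_width=6, slack=4)
Line 10: ['compound'] (min_width=8, slack=2)
Line 11: ['cold', 'and'] (min_width=8, slack=2)
Line 12: ['young', 'red'] (min_width=9, slack=1)
Line 13: ['it', 'will'] (min_width=7, slack=3)
Line 14: ['sleepy'] (min_width=6, slack=4)
Line 15: ['warm'] (min_width=4, slack=6)

Answer: |by        |
|mountain  |
|storm     |
|early give|
|fish heart|
|guitar    |
|knife     |
|triangle  |
|letter    |
|compound  |
|cold   and|
|young  red|
|it    will|
|sleepy    |
|warm      |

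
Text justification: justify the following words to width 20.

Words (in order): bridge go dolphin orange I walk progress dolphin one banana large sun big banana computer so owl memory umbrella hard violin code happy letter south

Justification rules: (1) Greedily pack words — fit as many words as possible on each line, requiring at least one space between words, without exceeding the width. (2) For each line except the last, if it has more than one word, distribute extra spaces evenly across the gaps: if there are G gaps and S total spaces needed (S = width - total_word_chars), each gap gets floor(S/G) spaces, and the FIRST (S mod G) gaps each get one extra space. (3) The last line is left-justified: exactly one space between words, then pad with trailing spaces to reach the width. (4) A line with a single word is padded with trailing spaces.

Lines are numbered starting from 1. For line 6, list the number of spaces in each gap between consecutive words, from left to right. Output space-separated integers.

Answer: 2 1

Derivation:
Line 1: ['bridge', 'go', 'dolphin'] (min_width=17, slack=3)
Line 2: ['orange', 'I', 'walk'] (min_width=13, slack=7)
Line 3: ['progress', 'dolphin', 'one'] (min_width=20, slack=0)
Line 4: ['banana', 'large', 'sun', 'big'] (min_width=20, slack=0)
Line 5: ['banana', 'computer', 'so'] (min_width=18, slack=2)
Line 6: ['owl', 'memory', 'umbrella'] (min_width=19, slack=1)
Line 7: ['hard', 'violin', 'code'] (min_width=16, slack=4)
Line 8: ['happy', 'letter', 'south'] (min_width=18, slack=2)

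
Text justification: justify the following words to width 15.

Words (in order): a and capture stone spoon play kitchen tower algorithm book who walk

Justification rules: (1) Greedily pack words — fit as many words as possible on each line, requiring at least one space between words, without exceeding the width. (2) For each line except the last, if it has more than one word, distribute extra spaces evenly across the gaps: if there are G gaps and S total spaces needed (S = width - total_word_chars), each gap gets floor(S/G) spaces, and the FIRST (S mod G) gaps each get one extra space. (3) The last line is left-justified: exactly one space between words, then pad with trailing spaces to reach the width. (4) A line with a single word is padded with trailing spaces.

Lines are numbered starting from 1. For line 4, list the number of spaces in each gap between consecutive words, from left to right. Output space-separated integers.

Answer: 1

Derivation:
Line 1: ['a', 'and', 'capture'] (min_width=13, slack=2)
Line 2: ['stone', 'spoon'] (min_width=11, slack=4)
Line 3: ['play', 'kitchen'] (min_width=12, slack=3)
Line 4: ['tower', 'algorithm'] (min_width=15, slack=0)
Line 5: ['book', 'who', 'walk'] (min_width=13, slack=2)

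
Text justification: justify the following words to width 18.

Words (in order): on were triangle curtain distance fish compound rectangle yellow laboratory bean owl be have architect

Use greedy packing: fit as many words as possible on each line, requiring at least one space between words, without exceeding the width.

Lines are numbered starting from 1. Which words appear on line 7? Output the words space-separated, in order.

Answer: architect

Derivation:
Line 1: ['on', 'were', 'triangle'] (min_width=16, slack=2)
Line 2: ['curtain', 'distance'] (min_width=16, slack=2)
Line 3: ['fish', 'compound'] (min_width=13, slack=5)
Line 4: ['rectangle', 'yellow'] (min_width=16, slack=2)
Line 5: ['laboratory', 'bean'] (min_width=15, slack=3)
Line 6: ['owl', 'be', 'have'] (min_width=11, slack=7)
Line 7: ['architect'] (min_width=9, slack=9)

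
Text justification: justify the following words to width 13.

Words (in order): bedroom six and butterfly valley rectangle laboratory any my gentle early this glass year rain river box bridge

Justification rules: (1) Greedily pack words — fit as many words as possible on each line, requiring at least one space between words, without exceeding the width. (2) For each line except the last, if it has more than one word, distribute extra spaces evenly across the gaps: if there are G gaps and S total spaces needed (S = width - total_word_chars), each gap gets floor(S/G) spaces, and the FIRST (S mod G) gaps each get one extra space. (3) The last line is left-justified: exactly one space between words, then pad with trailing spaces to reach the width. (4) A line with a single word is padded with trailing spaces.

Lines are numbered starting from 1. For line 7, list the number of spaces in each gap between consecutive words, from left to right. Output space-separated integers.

Answer: 4

Derivation:
Line 1: ['bedroom', 'six'] (min_width=11, slack=2)
Line 2: ['and', 'butterfly'] (min_width=13, slack=0)
Line 3: ['valley'] (min_width=6, slack=7)
Line 4: ['rectangle'] (min_width=9, slack=4)
Line 5: ['laboratory'] (min_width=10, slack=3)
Line 6: ['any', 'my', 'gentle'] (min_width=13, slack=0)
Line 7: ['early', 'this'] (min_width=10, slack=3)
Line 8: ['glass', 'year'] (min_width=10, slack=3)
Line 9: ['rain', 'river'] (min_width=10, slack=3)
Line 10: ['box', 'bridge'] (min_width=10, slack=3)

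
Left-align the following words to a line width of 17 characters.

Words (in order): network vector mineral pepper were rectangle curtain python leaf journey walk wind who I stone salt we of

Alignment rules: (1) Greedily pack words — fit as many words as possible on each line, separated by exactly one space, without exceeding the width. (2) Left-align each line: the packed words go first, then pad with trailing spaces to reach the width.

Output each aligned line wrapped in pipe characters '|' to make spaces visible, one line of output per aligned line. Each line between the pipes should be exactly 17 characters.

Line 1: ['network', 'vector'] (min_width=14, slack=3)
Line 2: ['mineral', 'pepper'] (min_width=14, slack=3)
Line 3: ['were', 'rectangle'] (min_width=14, slack=3)
Line 4: ['curtain', 'python'] (min_width=14, slack=3)
Line 5: ['leaf', 'journey', 'walk'] (min_width=17, slack=0)
Line 6: ['wind', 'who', 'I', 'stone'] (min_width=16, slack=1)
Line 7: ['salt', 'we', 'of'] (min_width=10, slack=7)

Answer: |network vector   |
|mineral pepper   |
|were rectangle   |
|curtain python   |
|leaf journey walk|
|wind who I stone |
|salt we of       |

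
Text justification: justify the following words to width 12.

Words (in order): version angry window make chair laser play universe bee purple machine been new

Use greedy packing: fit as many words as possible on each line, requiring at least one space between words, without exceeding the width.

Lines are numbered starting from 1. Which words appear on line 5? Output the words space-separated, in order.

Line 1: ['version'] (min_width=7, slack=5)
Line 2: ['angry', 'window'] (min_width=12, slack=0)
Line 3: ['make', 'chair'] (min_width=10, slack=2)
Line 4: ['laser', 'play'] (min_width=10, slack=2)
Line 5: ['universe', 'bee'] (min_width=12, slack=0)
Line 6: ['purple'] (min_width=6, slack=6)
Line 7: ['machine', 'been'] (min_width=12, slack=0)
Line 8: ['new'] (min_width=3, slack=9)

Answer: universe bee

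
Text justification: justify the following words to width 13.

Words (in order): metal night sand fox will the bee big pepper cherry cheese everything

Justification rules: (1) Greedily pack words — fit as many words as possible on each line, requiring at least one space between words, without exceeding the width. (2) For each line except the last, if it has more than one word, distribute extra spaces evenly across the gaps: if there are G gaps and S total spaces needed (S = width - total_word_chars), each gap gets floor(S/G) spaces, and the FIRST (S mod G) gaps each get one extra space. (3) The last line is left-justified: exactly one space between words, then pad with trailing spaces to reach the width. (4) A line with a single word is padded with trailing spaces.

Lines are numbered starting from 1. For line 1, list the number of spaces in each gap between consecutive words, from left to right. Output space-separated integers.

Line 1: ['metal', 'night'] (min_width=11, slack=2)
Line 2: ['sand', 'fox', 'will'] (min_width=13, slack=0)
Line 3: ['the', 'bee', 'big'] (min_width=11, slack=2)
Line 4: ['pepper', 'cherry'] (min_width=13, slack=0)
Line 5: ['cheese'] (min_width=6, slack=7)
Line 6: ['everything'] (min_width=10, slack=3)

Answer: 3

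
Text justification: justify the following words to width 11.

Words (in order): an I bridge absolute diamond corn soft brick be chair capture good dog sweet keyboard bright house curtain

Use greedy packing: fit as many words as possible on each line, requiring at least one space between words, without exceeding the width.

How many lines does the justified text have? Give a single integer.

Answer: 13

Derivation:
Line 1: ['an', 'I', 'bridge'] (min_width=11, slack=0)
Line 2: ['absolute'] (min_width=8, slack=3)
Line 3: ['diamond'] (min_width=7, slack=4)
Line 4: ['corn', 'soft'] (min_width=9, slack=2)
Line 5: ['brick', 'be'] (min_width=8, slack=3)
Line 6: ['chair'] (min_width=5, slack=6)
Line 7: ['capture'] (min_width=7, slack=4)
Line 8: ['good', 'dog'] (min_width=8, slack=3)
Line 9: ['sweet'] (min_width=5, slack=6)
Line 10: ['keyboard'] (min_width=8, slack=3)
Line 11: ['bright'] (min_width=6, slack=5)
Line 12: ['house'] (min_width=5, slack=6)
Line 13: ['curtain'] (min_width=7, slack=4)
Total lines: 13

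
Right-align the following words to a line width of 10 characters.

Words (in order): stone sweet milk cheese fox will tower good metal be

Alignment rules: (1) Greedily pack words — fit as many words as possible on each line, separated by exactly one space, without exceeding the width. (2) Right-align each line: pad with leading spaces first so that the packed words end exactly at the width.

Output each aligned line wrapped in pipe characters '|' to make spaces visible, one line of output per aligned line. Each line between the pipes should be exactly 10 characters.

Answer: |     stone|
|sweet milk|
|cheese fox|
|will tower|
|good metal|
|        be|

Derivation:
Line 1: ['stone'] (min_width=5, slack=5)
Line 2: ['sweet', 'milk'] (min_width=10, slack=0)
Line 3: ['cheese', 'fox'] (min_width=10, slack=0)
Line 4: ['will', 'tower'] (min_width=10, slack=0)
Line 5: ['good', 'metal'] (min_width=10, slack=0)
Line 6: ['be'] (min_width=2, slack=8)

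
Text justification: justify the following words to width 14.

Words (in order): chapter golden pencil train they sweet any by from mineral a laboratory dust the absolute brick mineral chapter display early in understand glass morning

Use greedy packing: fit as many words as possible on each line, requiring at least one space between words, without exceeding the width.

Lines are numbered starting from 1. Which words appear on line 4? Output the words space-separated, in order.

Line 1: ['chapter', 'golden'] (min_width=14, slack=0)
Line 2: ['pencil', 'train'] (min_width=12, slack=2)
Line 3: ['they', 'sweet', 'any'] (min_width=14, slack=0)
Line 4: ['by', 'from'] (min_width=7, slack=7)
Line 5: ['mineral', 'a'] (min_width=9, slack=5)
Line 6: ['laboratory'] (min_width=10, slack=4)
Line 7: ['dust', 'the'] (min_width=8, slack=6)
Line 8: ['absolute', 'brick'] (min_width=14, slack=0)
Line 9: ['mineral'] (min_width=7, slack=7)
Line 10: ['chapter'] (min_width=7, slack=7)
Line 11: ['display', 'early'] (min_width=13, slack=1)
Line 12: ['in', 'understand'] (min_width=13, slack=1)
Line 13: ['glass', 'morning'] (min_width=13, slack=1)

Answer: by from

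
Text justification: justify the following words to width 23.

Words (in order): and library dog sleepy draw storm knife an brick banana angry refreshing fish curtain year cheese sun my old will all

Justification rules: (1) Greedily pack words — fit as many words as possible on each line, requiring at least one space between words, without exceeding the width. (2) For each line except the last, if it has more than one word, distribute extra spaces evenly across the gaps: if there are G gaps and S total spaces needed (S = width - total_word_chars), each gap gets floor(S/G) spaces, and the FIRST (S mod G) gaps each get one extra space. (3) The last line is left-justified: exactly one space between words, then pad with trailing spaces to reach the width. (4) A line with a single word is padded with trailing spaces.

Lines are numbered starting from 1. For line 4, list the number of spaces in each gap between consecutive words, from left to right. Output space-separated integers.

Answer: 1 1

Derivation:
Line 1: ['and', 'library', 'dog', 'sleepy'] (min_width=22, slack=1)
Line 2: ['draw', 'storm', 'knife', 'an'] (min_width=19, slack=4)
Line 3: ['brick', 'banana', 'angry'] (min_width=18, slack=5)
Line 4: ['refreshing', 'fish', 'curtain'] (min_width=23, slack=0)
Line 5: ['year', 'cheese', 'sun', 'my', 'old'] (min_width=22, slack=1)
Line 6: ['will', 'all'] (min_width=8, slack=15)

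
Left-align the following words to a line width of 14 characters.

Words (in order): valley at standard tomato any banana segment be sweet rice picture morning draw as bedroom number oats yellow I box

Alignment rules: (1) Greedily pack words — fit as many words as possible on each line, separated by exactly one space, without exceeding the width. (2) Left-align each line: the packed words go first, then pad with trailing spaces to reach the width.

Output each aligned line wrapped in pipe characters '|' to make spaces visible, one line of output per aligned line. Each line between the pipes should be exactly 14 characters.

Answer: |valley at     |
|standard      |
|tomato any    |
|banana segment|
|be sweet rice |
|picture       |
|morning draw  |
|as bedroom    |
|number oats   |
|yellow I box  |

Derivation:
Line 1: ['valley', 'at'] (min_width=9, slack=5)
Line 2: ['standard'] (min_width=8, slack=6)
Line 3: ['tomato', 'any'] (min_width=10, slack=4)
Line 4: ['banana', 'segment'] (min_width=14, slack=0)
Line 5: ['be', 'sweet', 'rice'] (min_width=13, slack=1)
Line 6: ['picture'] (min_width=7, slack=7)
Line 7: ['morning', 'draw'] (min_width=12, slack=2)
Line 8: ['as', 'bedroom'] (min_width=10, slack=4)
Line 9: ['number', 'oats'] (min_width=11, slack=3)
Line 10: ['yellow', 'I', 'box'] (min_width=12, slack=2)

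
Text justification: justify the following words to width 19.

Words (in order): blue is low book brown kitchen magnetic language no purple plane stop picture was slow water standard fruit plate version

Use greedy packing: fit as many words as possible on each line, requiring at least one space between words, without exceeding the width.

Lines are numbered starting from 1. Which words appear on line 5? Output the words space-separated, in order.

Answer: stop picture was

Derivation:
Line 1: ['blue', 'is', 'low', 'book'] (min_width=16, slack=3)
Line 2: ['brown', 'kitchen'] (min_width=13, slack=6)
Line 3: ['magnetic', 'language'] (min_width=17, slack=2)
Line 4: ['no', 'purple', 'plane'] (min_width=15, slack=4)
Line 5: ['stop', 'picture', 'was'] (min_width=16, slack=3)
Line 6: ['slow', 'water', 'standard'] (min_width=19, slack=0)
Line 7: ['fruit', 'plate', 'version'] (min_width=19, slack=0)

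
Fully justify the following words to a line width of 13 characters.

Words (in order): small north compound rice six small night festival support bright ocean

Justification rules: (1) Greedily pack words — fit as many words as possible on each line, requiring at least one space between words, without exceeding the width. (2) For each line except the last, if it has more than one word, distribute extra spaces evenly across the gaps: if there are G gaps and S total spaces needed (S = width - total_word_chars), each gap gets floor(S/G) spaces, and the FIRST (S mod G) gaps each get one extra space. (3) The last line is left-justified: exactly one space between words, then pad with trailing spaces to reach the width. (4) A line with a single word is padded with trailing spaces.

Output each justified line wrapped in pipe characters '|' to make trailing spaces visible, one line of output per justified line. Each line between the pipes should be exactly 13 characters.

Line 1: ['small', 'north'] (min_width=11, slack=2)
Line 2: ['compound', 'rice'] (min_width=13, slack=0)
Line 3: ['six', 'small'] (min_width=9, slack=4)
Line 4: ['night'] (min_width=5, slack=8)
Line 5: ['festival'] (min_width=8, slack=5)
Line 6: ['support'] (min_width=7, slack=6)
Line 7: ['bright', 'ocean'] (min_width=12, slack=1)

Answer: |small   north|
|compound rice|
|six     small|
|night        |
|festival     |
|support      |
|bright ocean |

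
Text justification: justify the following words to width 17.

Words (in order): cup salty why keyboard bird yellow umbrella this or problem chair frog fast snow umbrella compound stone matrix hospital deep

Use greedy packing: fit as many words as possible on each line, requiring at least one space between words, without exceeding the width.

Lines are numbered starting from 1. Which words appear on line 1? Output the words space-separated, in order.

Answer: cup salty why

Derivation:
Line 1: ['cup', 'salty', 'why'] (min_width=13, slack=4)
Line 2: ['keyboard', 'bird'] (min_width=13, slack=4)
Line 3: ['yellow', 'umbrella'] (min_width=15, slack=2)
Line 4: ['this', 'or', 'problem'] (min_width=15, slack=2)
Line 5: ['chair', 'frog', 'fast'] (min_width=15, slack=2)
Line 6: ['snow', 'umbrella'] (min_width=13, slack=4)
Line 7: ['compound', 'stone'] (min_width=14, slack=3)
Line 8: ['matrix', 'hospital'] (min_width=15, slack=2)
Line 9: ['deep'] (min_width=4, slack=13)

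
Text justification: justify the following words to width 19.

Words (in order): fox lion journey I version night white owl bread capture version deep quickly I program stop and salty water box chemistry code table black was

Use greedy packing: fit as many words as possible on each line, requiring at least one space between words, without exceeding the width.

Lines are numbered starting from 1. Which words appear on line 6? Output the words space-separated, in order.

Line 1: ['fox', 'lion', 'journey', 'I'] (min_width=18, slack=1)
Line 2: ['version', 'night', 'white'] (min_width=19, slack=0)
Line 3: ['owl', 'bread', 'capture'] (min_width=17, slack=2)
Line 4: ['version', 'deep'] (min_width=12, slack=7)
Line 5: ['quickly', 'I', 'program'] (min_width=17, slack=2)
Line 6: ['stop', 'and', 'salty'] (min_width=14, slack=5)
Line 7: ['water', 'box', 'chemistry'] (min_width=19, slack=0)
Line 8: ['code', 'table', 'black'] (min_width=16, slack=3)
Line 9: ['was'] (min_width=3, slack=16)

Answer: stop and salty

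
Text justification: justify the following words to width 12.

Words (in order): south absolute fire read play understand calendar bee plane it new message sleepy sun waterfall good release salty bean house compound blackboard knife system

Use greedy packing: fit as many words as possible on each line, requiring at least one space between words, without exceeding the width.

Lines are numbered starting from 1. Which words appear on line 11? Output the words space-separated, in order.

Line 1: ['south'] (min_width=5, slack=7)
Line 2: ['absolute'] (min_width=8, slack=4)
Line 3: ['fire', 'read'] (min_width=9, slack=3)
Line 4: ['play'] (min_width=4, slack=8)
Line 5: ['understand'] (min_width=10, slack=2)
Line 6: ['calendar', 'bee'] (min_width=12, slack=0)
Line 7: ['plane', 'it', 'new'] (min_width=12, slack=0)
Line 8: ['message'] (min_width=7, slack=5)
Line 9: ['sleepy', 'sun'] (min_width=10, slack=2)
Line 10: ['waterfall'] (min_width=9, slack=3)
Line 11: ['good', 'release'] (min_width=12, slack=0)
Line 12: ['salty', 'bean'] (min_width=10, slack=2)
Line 13: ['house'] (min_width=5, slack=7)
Line 14: ['compound'] (min_width=8, slack=4)
Line 15: ['blackboard'] (min_width=10, slack=2)
Line 16: ['knife', 'system'] (min_width=12, slack=0)

Answer: good release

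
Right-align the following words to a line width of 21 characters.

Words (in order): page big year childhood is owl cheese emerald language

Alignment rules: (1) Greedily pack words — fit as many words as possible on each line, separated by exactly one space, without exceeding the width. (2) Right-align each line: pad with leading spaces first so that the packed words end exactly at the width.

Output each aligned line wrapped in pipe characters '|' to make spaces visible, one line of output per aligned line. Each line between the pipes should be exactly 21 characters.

Answer: |        page big year|
|     childhood is owl|
|       cheese emerald|
|             language|

Derivation:
Line 1: ['page', 'big', 'year'] (min_width=13, slack=8)
Line 2: ['childhood', 'is', 'owl'] (min_width=16, slack=5)
Line 3: ['cheese', 'emerald'] (min_width=14, slack=7)
Line 4: ['language'] (min_width=8, slack=13)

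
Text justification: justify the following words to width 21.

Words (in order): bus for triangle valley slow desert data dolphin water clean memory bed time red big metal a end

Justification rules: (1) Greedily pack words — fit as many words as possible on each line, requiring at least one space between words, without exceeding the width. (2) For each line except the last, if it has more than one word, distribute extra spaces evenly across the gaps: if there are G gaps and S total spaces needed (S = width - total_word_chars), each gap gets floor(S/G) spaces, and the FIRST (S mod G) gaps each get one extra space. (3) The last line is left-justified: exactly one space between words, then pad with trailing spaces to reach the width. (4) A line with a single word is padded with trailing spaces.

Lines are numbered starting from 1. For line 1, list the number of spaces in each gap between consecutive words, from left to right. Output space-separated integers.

Answer: 4 3

Derivation:
Line 1: ['bus', 'for', 'triangle'] (min_width=16, slack=5)
Line 2: ['valley', 'slow', 'desert'] (min_width=18, slack=3)
Line 3: ['data', 'dolphin', 'water'] (min_width=18, slack=3)
Line 4: ['clean', 'memory', 'bed', 'time'] (min_width=21, slack=0)
Line 5: ['red', 'big', 'metal', 'a', 'end'] (min_width=19, slack=2)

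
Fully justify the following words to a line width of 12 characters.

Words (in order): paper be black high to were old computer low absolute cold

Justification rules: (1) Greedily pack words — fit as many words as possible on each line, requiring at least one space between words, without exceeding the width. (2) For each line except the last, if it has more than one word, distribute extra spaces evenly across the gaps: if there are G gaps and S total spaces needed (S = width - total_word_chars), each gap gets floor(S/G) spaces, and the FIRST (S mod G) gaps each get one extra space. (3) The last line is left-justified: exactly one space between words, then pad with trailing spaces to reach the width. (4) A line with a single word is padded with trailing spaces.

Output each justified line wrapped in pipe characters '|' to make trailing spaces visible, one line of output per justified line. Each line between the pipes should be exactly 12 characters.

Line 1: ['paper', 'be'] (min_width=8, slack=4)
Line 2: ['black', 'high'] (min_width=10, slack=2)
Line 3: ['to', 'were', 'old'] (min_width=11, slack=1)
Line 4: ['computer', 'low'] (min_width=12, slack=0)
Line 5: ['absolute'] (min_width=8, slack=4)
Line 6: ['cold'] (min_width=4, slack=8)

Answer: |paper     be|
|black   high|
|to  were old|
|computer low|
|absolute    |
|cold        |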